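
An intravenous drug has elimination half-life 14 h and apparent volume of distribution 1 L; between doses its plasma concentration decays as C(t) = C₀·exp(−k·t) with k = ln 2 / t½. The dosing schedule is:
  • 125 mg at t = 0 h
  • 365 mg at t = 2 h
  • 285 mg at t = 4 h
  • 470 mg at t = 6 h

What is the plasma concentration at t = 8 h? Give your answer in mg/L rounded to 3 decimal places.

k = ln 2 / 14 = 0.04951 per h
Dose 1 (125 mg at t=0 h): 125·exp(−0.04951·8) = 84.119 mg/L
Dose 2 (365 mg at t=2 h): 365·exp(−0.04951·6) = 271.194 mg/L
Dose 3 (285 mg at t=4 h): 285·exp(−0.04951·4) = 233.796 mg/L
Dose 4 (470 mg at t=6 h): 470·exp(−0.04951·2) = 425.690 mg/L
C(8) = 84.119 + 271.194 + 233.796 + 425.690 = 1014.798 mg/L

1014.798 mg/L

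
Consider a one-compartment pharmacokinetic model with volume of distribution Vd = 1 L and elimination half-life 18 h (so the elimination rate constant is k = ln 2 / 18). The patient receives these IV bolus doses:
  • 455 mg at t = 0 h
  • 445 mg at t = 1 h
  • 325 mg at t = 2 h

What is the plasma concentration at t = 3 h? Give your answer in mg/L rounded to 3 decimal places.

1130.096 mg/L

k = ln 2 / 18 = 0.03851 per h
Dose 1 (455 mg at t=0 h): 455·exp(−0.03851·3) = 405.359 mg/L
Dose 2 (445 mg at t=1 h): 445·exp(−0.03851·2) = 412.014 mg/L
Dose 3 (325 mg at t=2 h): 325·exp(−0.03851·1) = 312.723 mg/L
C(3) = 405.359 + 412.014 + 312.723 = 1130.096 mg/L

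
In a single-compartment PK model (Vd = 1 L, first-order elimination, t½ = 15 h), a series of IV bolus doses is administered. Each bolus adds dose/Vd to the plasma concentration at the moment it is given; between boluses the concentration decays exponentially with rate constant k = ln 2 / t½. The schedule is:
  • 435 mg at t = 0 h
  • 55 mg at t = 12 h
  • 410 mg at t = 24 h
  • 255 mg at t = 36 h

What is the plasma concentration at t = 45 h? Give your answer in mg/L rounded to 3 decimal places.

389.943 mg/L

k = ln 2 / 15 = 0.04621 per h
Dose 1 (435 mg at t=0 h): 435·exp(−0.04621·45) = 54.375 mg/L
Dose 2 (55 mg at t=12 h): 55·exp(−0.04621·33) = 11.970 mg/L
Dose 3 (410 mg at t=24 h): 410·exp(−0.04621·21) = 155.361 mg/L
Dose 4 (255 mg at t=36 h): 255·exp(−0.04621·9) = 168.237 mg/L
C(45) = 54.375 + 11.970 + 155.361 + 168.237 = 389.943 mg/L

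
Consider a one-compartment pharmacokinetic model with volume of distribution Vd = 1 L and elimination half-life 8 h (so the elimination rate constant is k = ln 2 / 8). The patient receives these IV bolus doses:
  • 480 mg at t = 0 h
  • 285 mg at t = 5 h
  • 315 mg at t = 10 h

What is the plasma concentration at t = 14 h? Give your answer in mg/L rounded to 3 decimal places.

k = ln 2 / 8 = 0.08664 per h
Dose 1 (480 mg at t=0 h): 480·exp(−0.08664·14) = 142.705 mg/L
Dose 2 (285 mg at t=5 h): 285·exp(−0.08664·9) = 130.673 mg/L
Dose 3 (315 mg at t=10 h): 315·exp(−0.08664·4) = 222.739 mg/L
C(14) = 142.705 + 130.673 + 222.739 = 496.117 mg/L

496.117 mg/L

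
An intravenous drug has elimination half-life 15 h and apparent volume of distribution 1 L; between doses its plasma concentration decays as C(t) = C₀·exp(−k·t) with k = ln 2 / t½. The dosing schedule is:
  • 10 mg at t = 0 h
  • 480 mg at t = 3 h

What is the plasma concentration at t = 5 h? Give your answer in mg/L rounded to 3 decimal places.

k = ln 2 / 15 = 0.04621 per h
Dose 1 (10 mg at t=0 h): 10·exp(−0.04621·5) = 7.937 mg/L
Dose 2 (480 mg at t=3 h): 480·exp(−0.04621·2) = 437.627 mg/L
C(5) = 7.937 + 437.627 = 445.564 mg/L

445.564 mg/L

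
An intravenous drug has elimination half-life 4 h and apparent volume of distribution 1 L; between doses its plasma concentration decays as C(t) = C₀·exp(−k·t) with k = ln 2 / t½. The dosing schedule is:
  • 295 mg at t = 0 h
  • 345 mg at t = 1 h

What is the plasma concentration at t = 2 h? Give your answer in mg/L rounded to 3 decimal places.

498.706 mg/L

k = ln 2 / 4 = 0.17329 per h
Dose 1 (295 mg at t=0 h): 295·exp(−0.17329·2) = 208.597 mg/L
Dose 2 (345 mg at t=1 h): 345·exp(−0.17329·1) = 290.109 mg/L
C(2) = 208.597 + 290.109 = 498.706 mg/L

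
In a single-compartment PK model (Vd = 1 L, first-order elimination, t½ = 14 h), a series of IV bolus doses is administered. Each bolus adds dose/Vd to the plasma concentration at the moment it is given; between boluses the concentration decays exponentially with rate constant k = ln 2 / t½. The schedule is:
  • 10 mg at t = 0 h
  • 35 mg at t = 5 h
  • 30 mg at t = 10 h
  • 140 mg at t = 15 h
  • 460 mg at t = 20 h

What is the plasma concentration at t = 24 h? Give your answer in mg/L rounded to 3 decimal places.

k = ln 2 / 14 = 0.04951 per h
Dose 1 (10 mg at t=0 h): 10·exp(−0.04951·24) = 3.048 mg/L
Dose 2 (35 mg at t=5 h): 35·exp(−0.04951·19) = 13.662 mg/L
Dose 3 (30 mg at t=10 h): 30·exp(−0.04951·14) = 15.000 mg/L
Dose 4 (140 mg at t=15 h): 140·exp(−0.04951·9) = 89.662 mg/L
Dose 5 (460 mg at t=20 h): 460·exp(−0.04951·4) = 377.354 mg/L
C(24) = 3.048 + 13.662 + 15.000 + 89.662 + 377.354 = 498.726 mg/L

498.726 mg/L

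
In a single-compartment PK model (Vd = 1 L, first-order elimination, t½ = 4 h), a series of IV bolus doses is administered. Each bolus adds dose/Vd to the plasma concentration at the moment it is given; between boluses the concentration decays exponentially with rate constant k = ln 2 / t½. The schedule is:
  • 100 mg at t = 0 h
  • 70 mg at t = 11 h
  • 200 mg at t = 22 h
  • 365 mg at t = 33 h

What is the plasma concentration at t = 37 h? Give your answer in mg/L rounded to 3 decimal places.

198.303 mg/L

k = ln 2 / 4 = 0.17329 per h
Dose 1 (100 mg at t=0 h): 100·exp(−0.17329·37) = 0.164 mg/L
Dose 2 (70 mg at t=11 h): 70·exp(−0.17329·26) = 0.773 mg/L
Dose 3 (200 mg at t=22 h): 200·exp(−0.17329·15) = 14.865 mg/L
Dose 4 (365 mg at t=33 h): 365·exp(−0.17329·4) = 182.500 mg/L
C(37) = 0.164 + 0.773 + 14.865 + 182.500 = 198.303 mg/L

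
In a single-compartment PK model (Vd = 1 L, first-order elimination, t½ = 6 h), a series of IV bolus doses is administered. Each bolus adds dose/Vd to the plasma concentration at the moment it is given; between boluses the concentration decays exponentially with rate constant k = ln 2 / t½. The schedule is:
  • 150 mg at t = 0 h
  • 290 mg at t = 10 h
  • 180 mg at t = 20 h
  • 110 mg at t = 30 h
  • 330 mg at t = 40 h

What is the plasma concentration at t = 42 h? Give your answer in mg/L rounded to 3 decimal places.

311.960 mg/L

k = ln 2 / 6 = 0.11552 per h
Dose 1 (150 mg at t=0 h): 150·exp(−0.11552·42) = 1.172 mg/L
Dose 2 (290 mg at t=10 h): 290·exp(−0.11552·32) = 7.193 mg/L
Dose 3 (180 mg at t=20 h): 180·exp(−0.11552·22) = 14.174 mg/L
Dose 4 (110 mg at t=30 h): 110·exp(−0.11552·12) = 27.500 mg/L
Dose 5 (330 mg at t=40 h): 330·exp(−0.11552·2) = 261.921 mg/L
C(42) = 1.172 + 7.193 + 14.174 + 27.500 + 261.921 = 311.960 mg/L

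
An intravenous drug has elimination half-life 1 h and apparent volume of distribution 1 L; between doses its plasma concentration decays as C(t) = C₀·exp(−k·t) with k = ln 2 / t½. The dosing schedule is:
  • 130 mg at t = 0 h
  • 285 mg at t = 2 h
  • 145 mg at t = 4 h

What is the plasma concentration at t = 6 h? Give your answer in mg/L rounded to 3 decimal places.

k = ln 2 / 1 = 0.69315 per h
Dose 1 (130 mg at t=0 h): 130·exp(−0.69315·6) = 2.031 mg/L
Dose 2 (285 mg at t=2 h): 285·exp(−0.69315·4) = 17.812 mg/L
Dose 3 (145 mg at t=4 h): 145·exp(−0.69315·2) = 36.250 mg/L
C(6) = 2.031 + 17.812 + 36.250 = 56.094 mg/L

56.094 mg/L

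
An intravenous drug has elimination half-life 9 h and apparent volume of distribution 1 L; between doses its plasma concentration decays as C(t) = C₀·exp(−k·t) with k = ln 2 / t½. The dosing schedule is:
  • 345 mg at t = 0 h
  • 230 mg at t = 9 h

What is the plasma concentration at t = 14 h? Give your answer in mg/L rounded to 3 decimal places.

k = ln 2 / 9 = 0.07702 per h
Dose 1 (345 mg at t=0 h): 345·exp(−0.07702·14) = 117.368 mg/L
Dose 2 (230 mg at t=9 h): 230·exp(−0.07702·5) = 156.491 mg/L
C(14) = 117.368 + 156.491 = 273.859 mg/L

273.859 mg/L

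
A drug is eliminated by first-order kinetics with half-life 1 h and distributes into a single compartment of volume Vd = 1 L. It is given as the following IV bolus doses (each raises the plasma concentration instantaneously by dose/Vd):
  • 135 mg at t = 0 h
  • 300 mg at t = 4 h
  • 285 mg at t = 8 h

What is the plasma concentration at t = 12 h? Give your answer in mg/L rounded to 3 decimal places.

19.017 mg/L

k = ln 2 / 1 = 0.69315 per h
Dose 1 (135 mg at t=0 h): 135·exp(−0.69315·12) = 0.033 mg/L
Dose 2 (300 mg at t=4 h): 300·exp(−0.69315·8) = 1.172 mg/L
Dose 3 (285 mg at t=8 h): 285·exp(−0.69315·4) = 17.812 mg/L
C(12) = 0.033 + 1.172 + 17.812 = 19.017 mg/L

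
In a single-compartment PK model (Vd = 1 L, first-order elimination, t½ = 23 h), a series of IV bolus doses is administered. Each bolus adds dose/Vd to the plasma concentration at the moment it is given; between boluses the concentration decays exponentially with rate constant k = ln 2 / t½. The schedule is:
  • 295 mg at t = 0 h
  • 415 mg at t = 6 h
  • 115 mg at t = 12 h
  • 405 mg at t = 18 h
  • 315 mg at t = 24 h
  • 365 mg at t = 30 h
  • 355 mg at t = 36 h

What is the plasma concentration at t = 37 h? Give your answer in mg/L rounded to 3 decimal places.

k = ln 2 / 23 = 0.03014 per h
Dose 1 (295 mg at t=0 h): 295·exp(−0.03014·37) = 96.729 mg/L
Dose 2 (415 mg at t=6 h): 415·exp(−0.03014·31) = 163.047 mg/L
Dose 3 (115 mg at t=12 h): 115·exp(−0.03014·25) = 54.137 mg/L
Dose 4 (405 mg at t=18 h): 405·exp(−0.03014·19) = 228.443 mg/L
Dose 5 (315 mg at t=24 h): 315·exp(−0.03014·13) = 212.894 mg/L
Dose 6 (365 mg at t=30 h): 365·exp(−0.03014·7) = 295.580 mg/L
Dose 7 (355 mg at t=36 h): 355·exp(−0.03014·1) = 344.461 mg/L
C(37) = 96.729 + 163.047 + 54.137 + 228.443 + 212.894 + 295.580 + 344.461 = 1395.290 mg/L

1395.290 mg/L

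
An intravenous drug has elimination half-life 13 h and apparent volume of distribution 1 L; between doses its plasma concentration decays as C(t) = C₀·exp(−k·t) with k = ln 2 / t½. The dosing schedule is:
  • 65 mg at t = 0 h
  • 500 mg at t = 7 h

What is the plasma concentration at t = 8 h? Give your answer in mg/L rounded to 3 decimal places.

k = ln 2 / 13 = 0.05332 per h
Dose 1 (65 mg at t=0 h): 65·exp(−0.05332·8) = 42.429 mg/L
Dose 2 (500 mg at t=7 h): 500·exp(−0.05332·1) = 474.039 mg/L
C(8) = 42.429 + 474.039 = 516.468 mg/L

516.468 mg/L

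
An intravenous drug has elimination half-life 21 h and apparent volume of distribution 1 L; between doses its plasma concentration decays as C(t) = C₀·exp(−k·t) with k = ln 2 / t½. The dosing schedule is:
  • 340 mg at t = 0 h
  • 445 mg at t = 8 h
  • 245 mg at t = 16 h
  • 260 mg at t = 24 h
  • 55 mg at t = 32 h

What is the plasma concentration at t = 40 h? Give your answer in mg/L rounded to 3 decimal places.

552.070 mg/L

k = ln 2 / 21 = 0.03301 per h
Dose 1 (340 mg at t=0 h): 340·exp(−0.03301·40) = 90.801 mg/L
Dose 2 (445 mg at t=8 h): 445·exp(−0.03301·32) = 154.756 mg/L
Dose 3 (245 mg at t=16 h): 245·exp(−0.03301·24) = 110.951 mg/L
Dose 4 (260 mg at t=24 h): 260·exp(−0.03301·16) = 153.326 mg/L
Dose 5 (55 mg at t=32 h): 55·exp(−0.03301·8) = 42.236 mg/L
C(40) = 90.801 + 154.756 + 110.951 + 153.326 + 42.236 = 552.070 mg/L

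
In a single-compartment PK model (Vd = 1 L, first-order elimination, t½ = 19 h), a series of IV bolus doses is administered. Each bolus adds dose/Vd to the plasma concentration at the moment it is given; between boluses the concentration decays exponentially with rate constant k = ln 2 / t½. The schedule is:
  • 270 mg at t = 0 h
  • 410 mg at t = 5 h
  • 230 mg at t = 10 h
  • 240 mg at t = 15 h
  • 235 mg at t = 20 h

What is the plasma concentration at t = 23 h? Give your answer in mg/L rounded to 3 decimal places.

862.316 mg/L

k = ln 2 / 19 = 0.03648 per h
Dose 1 (270 mg at t=0 h): 270·exp(−0.03648·23) = 116.670 mg/L
Dose 2 (410 mg at t=5 h): 410·exp(−0.03648·18) = 212.617 mg/L
Dose 3 (230 mg at t=10 h): 230·exp(−0.03648·13) = 143.140 mg/L
Dose 4 (240 mg at t=15 h): 240·exp(−0.03648·8) = 179.251 mg/L
Dose 5 (235 mg at t=20 h): 235·exp(−0.03648·3) = 210.638 mg/L
C(23) = 116.670 + 212.617 + 143.140 + 179.251 + 210.638 = 862.316 mg/L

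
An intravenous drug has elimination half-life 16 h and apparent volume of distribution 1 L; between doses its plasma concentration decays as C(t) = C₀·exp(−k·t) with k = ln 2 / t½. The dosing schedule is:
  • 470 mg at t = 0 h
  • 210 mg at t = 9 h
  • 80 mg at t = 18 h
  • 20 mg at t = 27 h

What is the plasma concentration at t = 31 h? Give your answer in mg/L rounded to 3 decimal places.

k = ln 2 / 16 = 0.04332 per h
Dose 1 (470 mg at t=0 h): 470·exp(−0.04332·31) = 122.702 mg/L
Dose 2 (210 mg at t=9 h): 210·exp(−0.04332·22) = 80.966 mg/L
Dose 3 (80 mg at t=18 h): 80·exp(−0.04332·13) = 45.552 mg/L
Dose 4 (20 mg at t=27 h): 20·exp(−0.04332·4) = 16.818 mg/L
C(31) = 122.702 + 80.966 + 45.552 + 16.818 = 266.038 mg/L

266.038 mg/L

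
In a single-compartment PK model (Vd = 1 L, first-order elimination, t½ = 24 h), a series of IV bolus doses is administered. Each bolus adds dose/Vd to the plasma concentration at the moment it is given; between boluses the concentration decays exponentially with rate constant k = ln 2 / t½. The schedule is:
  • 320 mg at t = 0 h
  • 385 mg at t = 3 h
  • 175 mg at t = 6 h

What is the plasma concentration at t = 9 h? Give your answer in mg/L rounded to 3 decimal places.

730.975 mg/L

k = ln 2 / 24 = 0.02888 per h
Dose 1 (320 mg at t=0 h): 320·exp(−0.02888·9) = 246.754 mg/L
Dose 2 (385 mg at t=3 h): 385·exp(−0.02888·6) = 323.745 mg/L
Dose 3 (175 mg at t=6 h): 175·exp(−0.02888·3) = 160.476 mg/L
C(9) = 246.754 + 323.745 + 160.476 = 730.975 mg/L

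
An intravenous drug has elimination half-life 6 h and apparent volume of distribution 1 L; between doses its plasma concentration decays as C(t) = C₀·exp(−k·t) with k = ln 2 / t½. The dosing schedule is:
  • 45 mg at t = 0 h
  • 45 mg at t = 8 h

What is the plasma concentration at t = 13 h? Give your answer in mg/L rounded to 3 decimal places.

k = ln 2 / 6 = 0.11552 per h
Dose 1 (45 mg at t=0 h): 45·exp(−0.11552·13) = 10.023 mg/L
Dose 2 (45 mg at t=8 h): 45·exp(−0.11552·5) = 25.255 mg/L
C(13) = 10.023 + 25.255 = 35.278 mg/L

35.278 mg/L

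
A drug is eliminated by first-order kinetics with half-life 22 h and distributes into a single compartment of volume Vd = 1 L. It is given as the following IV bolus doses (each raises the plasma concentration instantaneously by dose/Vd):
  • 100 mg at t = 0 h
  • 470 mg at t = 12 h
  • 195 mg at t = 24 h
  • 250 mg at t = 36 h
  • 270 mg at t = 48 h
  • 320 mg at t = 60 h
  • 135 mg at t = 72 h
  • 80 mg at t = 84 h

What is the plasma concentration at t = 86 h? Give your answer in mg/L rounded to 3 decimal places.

k = ln 2 / 22 = 0.03151 per h
Dose 1 (100 mg at t=0 h): 100·exp(−0.03151·86) = 6.657 mg/L
Dose 2 (470 mg at t=12 h): 470·exp(−0.03151·74) = 45.661 mg/L
Dose 3 (195 mg at t=24 h): 195·exp(−0.03151·62) = 27.649 mg/L
Dose 4 (250 mg at t=36 h): 250·exp(−0.03151·50) = 51.735 mg/L
Dose 5 (270 mg at t=48 h): 270·exp(−0.03151·38) = 81.546 mg/L
Dose 6 (320 mg at t=60 h): 320·exp(−0.03151·26) = 141.055 mg/L
Dose 7 (135 mg at t=72 h): 135·exp(−0.03151·14) = 86.850 mg/L
Dose 8 (80 mg at t=84 h): 80·exp(−0.03151·2) = 75.114 mg/L
C(86) = 6.657 + 45.661 + 27.649 + 51.735 + 81.546 + 141.055 + 86.850 + 75.114 = 516.266 mg/L

516.266 mg/L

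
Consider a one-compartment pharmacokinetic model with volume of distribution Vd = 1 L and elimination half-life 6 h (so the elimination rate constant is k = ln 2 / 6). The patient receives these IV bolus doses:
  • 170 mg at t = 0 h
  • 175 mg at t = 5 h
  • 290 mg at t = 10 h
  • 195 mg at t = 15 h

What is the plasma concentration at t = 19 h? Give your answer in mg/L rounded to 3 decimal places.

279.029 mg/L

k = ln 2 / 6 = 0.11552 per h
Dose 1 (170 mg at t=0 h): 170·exp(−0.11552·19) = 18.932 mg/L
Dose 2 (175 mg at t=5 h): 175·exp(−0.11552·14) = 34.724 mg/L
Dose 3 (290 mg at t=10 h): 290·exp(−0.11552·9) = 102.530 mg/L
Dose 4 (195 mg at t=15 h): 195·exp(−0.11552·4) = 122.842 mg/L
C(19) = 18.932 + 34.724 + 102.530 + 122.842 = 279.029 mg/L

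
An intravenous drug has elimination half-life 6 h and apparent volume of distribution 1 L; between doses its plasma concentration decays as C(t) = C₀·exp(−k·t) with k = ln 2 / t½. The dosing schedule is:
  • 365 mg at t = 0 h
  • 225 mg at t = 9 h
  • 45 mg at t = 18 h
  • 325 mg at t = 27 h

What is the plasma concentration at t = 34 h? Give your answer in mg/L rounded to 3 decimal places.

171.572 mg/L

k = ln 2 / 6 = 0.11552 per h
Dose 1 (365 mg at t=0 h): 365·exp(−0.11552·34) = 7.185 mg/L
Dose 2 (225 mg at t=9 h): 225·exp(−0.11552·25) = 12.528 mg/L
Dose 3 (45 mg at t=18 h): 45·exp(−0.11552·16) = 7.087 mg/L
Dose 4 (325 mg at t=27 h): 325·exp(−0.11552·7) = 144.771 mg/L
C(34) = 7.185 + 12.528 + 7.087 + 144.771 = 171.572 mg/L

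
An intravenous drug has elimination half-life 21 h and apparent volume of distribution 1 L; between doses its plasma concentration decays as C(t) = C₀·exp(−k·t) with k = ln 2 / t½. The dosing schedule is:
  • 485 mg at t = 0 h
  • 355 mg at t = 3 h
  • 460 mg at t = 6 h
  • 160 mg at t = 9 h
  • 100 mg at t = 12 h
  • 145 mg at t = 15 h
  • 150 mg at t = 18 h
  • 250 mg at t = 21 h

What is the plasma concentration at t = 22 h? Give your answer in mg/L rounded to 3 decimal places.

k = ln 2 / 21 = 0.03301 per h
Dose 1 (485 mg at t=0 h): 485·exp(−0.03301·22) = 234.626 mg/L
Dose 2 (355 mg at t=3 h): 355·exp(−0.03301·19) = 189.613 mg/L
Dose 3 (460 mg at t=6 h): 460·exp(−0.03301·16) = 271.270 mg/L
Dose 4 (160 mg at t=9 h): 160·exp(−0.03301·13) = 104.176 mg/L
Dose 5 (100 mg at t=12 h): 100·exp(−0.03301·10) = 71.887 mg/L
Dose 6 (145 mg at t=15 h): 145·exp(−0.03301·7) = 115.087 mg/L
Dose 7 (150 mg at t=18 h): 150·exp(−0.03301·4) = 131.447 mg/L
Dose 8 (250 mg at t=21 h): 250·exp(−0.03301·1) = 241.883 mg/L
C(22) = 234.626 + 189.613 + 271.270 + 104.176 + 71.887 + 115.087 + 131.447 + 241.883 = 1359.990 mg/L

1359.990 mg/L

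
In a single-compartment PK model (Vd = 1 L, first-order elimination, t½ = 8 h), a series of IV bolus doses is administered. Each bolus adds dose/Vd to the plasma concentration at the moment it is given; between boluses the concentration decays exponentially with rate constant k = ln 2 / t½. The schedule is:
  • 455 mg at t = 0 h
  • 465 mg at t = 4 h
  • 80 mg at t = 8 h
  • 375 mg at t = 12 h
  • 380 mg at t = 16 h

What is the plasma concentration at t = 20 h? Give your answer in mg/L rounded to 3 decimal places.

681.168 mg/L

k = ln 2 / 8 = 0.08664 per h
Dose 1 (455 mg at t=0 h): 455·exp(−0.08664·20) = 80.433 mg/L
Dose 2 (465 mg at t=4 h): 465·exp(−0.08664·16) = 116.250 mg/L
Dose 3 (80 mg at t=8 h): 80·exp(−0.08664·12) = 28.284 mg/L
Dose 4 (375 mg at t=12 h): 375·exp(−0.08664·8) = 187.500 mg/L
Dose 5 (380 mg at t=16 h): 380·exp(−0.08664·4) = 268.701 mg/L
C(20) = 80.433 + 116.250 + 28.284 + 187.500 + 268.701 = 681.168 mg/L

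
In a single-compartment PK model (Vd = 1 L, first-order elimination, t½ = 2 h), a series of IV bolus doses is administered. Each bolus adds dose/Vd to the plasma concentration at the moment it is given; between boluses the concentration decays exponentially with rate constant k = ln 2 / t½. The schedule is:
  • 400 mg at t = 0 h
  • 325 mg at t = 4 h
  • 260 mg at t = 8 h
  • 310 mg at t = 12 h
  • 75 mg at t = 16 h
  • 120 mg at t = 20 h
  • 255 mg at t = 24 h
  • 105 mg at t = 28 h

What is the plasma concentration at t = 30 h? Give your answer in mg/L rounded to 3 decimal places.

89.495 mg/L

k = ln 2 / 2 = 0.34657 per h
Dose 1 (400 mg at t=0 h): 400·exp(−0.34657·30) = 0.012 mg/L
Dose 2 (325 mg at t=4 h): 325·exp(−0.34657·26) = 0.040 mg/L
Dose 3 (260 mg at t=8 h): 260·exp(−0.34657·22) = 0.127 mg/L
Dose 4 (310 mg at t=12 h): 310·exp(−0.34657·18) = 0.605 mg/L
Dose 5 (75 mg at t=16 h): 75·exp(−0.34657·14) = 0.586 mg/L
Dose 6 (120 mg at t=20 h): 120·exp(−0.34657·10) = 3.750 mg/L
Dose 7 (255 mg at t=24 h): 255·exp(−0.34657·6) = 31.875 mg/L
Dose 8 (105 mg at t=28 h): 105·exp(−0.34657·2) = 52.500 mg/L
C(30) = 0.012 + 0.040 + 0.127 + 0.605 + 0.586 + 3.750 + 31.875 + 52.500 = 89.495 mg/L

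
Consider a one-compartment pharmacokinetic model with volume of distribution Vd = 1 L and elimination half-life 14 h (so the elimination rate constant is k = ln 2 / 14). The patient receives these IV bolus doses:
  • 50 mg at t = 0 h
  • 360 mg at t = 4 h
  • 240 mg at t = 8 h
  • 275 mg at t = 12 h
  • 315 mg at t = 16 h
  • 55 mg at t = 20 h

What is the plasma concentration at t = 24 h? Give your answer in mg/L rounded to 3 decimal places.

k = ln 2 / 14 = 0.04951 per h
Dose 1 (50 mg at t=0 h): 50·exp(−0.04951·24) = 15.238 mg/L
Dose 2 (360 mg at t=4 h): 360·exp(−0.04951·20) = 133.739 mg/L
Dose 3 (240 mg at t=8 h): 240·exp(−0.04951·16) = 108.687 mg/L
Dose 4 (275 mg at t=12 h): 275·exp(−0.04951·12) = 151.812 mg/L
Dose 5 (315 mg at t=16 h): 315·exp(−0.04951·8) = 211.979 mg/L
Dose 6 (55 mg at t=20 h): 55·exp(−0.04951·4) = 45.118 mg/L
C(24) = 15.238 + 133.739 + 108.687 + 151.812 + 211.979 + 45.118 = 666.574 mg/L

666.574 mg/L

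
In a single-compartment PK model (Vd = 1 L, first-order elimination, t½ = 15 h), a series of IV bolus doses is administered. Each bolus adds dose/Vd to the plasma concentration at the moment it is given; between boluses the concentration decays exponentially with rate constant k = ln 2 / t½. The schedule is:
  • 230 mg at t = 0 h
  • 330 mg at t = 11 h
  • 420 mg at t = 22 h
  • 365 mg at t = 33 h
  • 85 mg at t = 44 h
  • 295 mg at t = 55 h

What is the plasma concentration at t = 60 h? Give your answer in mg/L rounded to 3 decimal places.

k = ln 2 / 15 = 0.04621 per h
Dose 1 (230 mg at t=0 h): 230·exp(−0.04621·60) = 14.375 mg/L
Dose 2 (330 mg at t=11 h): 330·exp(−0.04621·49) = 34.289 mg/L
Dose 3 (420 mg at t=22 h): 420·exp(−0.04621·38) = 72.550 mg/L
Dose 4 (365 mg at t=33 h): 365·exp(−0.04621·27) = 104.819 mg/L
Dose 5 (85 mg at t=44 h): 85·exp(−0.04621·16) = 40.581 mg/L
Dose 6 (295 mg at t=55 h): 295·exp(−0.04621·5) = 234.142 mg/L
C(60) = 14.375 + 34.289 + 72.550 + 104.819 + 40.581 + 234.142 = 500.755 mg/L

500.755 mg/L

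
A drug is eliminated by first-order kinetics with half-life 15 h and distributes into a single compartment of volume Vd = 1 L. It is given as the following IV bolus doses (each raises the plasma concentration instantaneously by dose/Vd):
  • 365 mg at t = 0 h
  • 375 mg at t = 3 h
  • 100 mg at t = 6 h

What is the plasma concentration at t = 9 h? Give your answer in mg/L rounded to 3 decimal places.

612.062 mg/L

k = ln 2 / 15 = 0.04621 per h
Dose 1 (365 mg at t=0 h): 365·exp(−0.04621·9) = 240.810 mg/L
Dose 2 (375 mg at t=3 h): 375·exp(−0.04621·6) = 284.197 mg/L
Dose 3 (100 mg at t=6 h): 100·exp(−0.04621·3) = 87.055 mg/L
C(9) = 240.810 + 284.197 + 87.055 = 612.062 mg/L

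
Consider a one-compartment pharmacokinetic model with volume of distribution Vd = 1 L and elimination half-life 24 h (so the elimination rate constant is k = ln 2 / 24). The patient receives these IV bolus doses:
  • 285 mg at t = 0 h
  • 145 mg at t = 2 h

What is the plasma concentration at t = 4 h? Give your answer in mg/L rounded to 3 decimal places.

390.768 mg/L

k = ln 2 / 24 = 0.02888 per h
Dose 1 (285 mg at t=0 h): 285·exp(−0.02888·4) = 253.906 mg/L
Dose 2 (145 mg at t=2 h): 145·exp(−0.02888·2) = 136.862 mg/L
C(4) = 253.906 + 136.862 = 390.768 mg/L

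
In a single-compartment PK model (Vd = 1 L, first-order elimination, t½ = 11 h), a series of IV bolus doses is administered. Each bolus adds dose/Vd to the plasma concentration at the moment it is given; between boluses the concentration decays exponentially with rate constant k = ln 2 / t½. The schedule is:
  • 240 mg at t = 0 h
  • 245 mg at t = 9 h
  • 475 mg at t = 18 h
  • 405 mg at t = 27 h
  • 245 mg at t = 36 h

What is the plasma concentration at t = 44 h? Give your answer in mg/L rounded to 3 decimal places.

421.031 mg/L

k = ln 2 / 11 = 0.06301 per h
Dose 1 (240 mg at t=0 h): 240·exp(−0.06301·44) = 15.000 mg/L
Dose 2 (245 mg at t=9 h): 245·exp(−0.06301·35) = 26.999 mg/L
Dose 3 (475 mg at t=18 h): 475·exp(−0.06301·26) = 92.293 mg/L
Dose 4 (405 mg at t=27 h): 405·exp(−0.06301·17) = 138.748 mg/L
Dose 5 (245 mg at t=36 h): 245·exp(−0.06301·8) = 147.991 mg/L
C(44) = 15.000 + 26.999 + 92.293 + 138.748 + 147.991 = 421.031 mg/L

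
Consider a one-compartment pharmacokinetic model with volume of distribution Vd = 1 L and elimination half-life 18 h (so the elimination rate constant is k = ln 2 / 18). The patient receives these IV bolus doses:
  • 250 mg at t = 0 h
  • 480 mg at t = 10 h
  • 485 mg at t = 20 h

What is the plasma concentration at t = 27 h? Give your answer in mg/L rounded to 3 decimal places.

k = ln 2 / 18 = 0.03851 per h
Dose 1 (250 mg at t=0 h): 250·exp(−0.03851·27) = 88.388 mg/L
Dose 2 (480 mg at t=10 h): 480·exp(−0.03851·17) = 249.422 mg/L
Dose 3 (485 mg at t=20 h): 485·exp(−0.03851·7) = 370.403 mg/L
C(27) = 88.388 + 249.422 + 370.403 = 708.214 mg/L

708.214 mg/L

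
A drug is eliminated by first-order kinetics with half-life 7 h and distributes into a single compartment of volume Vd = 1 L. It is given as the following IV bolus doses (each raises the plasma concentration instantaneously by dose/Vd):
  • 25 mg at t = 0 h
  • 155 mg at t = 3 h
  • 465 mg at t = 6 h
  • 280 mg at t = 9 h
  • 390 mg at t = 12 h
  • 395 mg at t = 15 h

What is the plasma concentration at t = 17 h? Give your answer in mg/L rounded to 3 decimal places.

888.396 mg/L

k = ln 2 / 7 = 0.09902 per h
Dose 1 (25 mg at t=0 h): 25·exp(−0.09902·17) = 4.644 mg/L
Dose 2 (155 mg at t=3 h): 155·exp(−0.09902·14) = 38.750 mg/L
Dose 3 (465 mg at t=6 h): 465·exp(−0.09902·11) = 156.461 mg/L
Dose 4 (280 mg at t=9 h): 280·exp(−0.09902·8) = 126.801 mg/L
Dose 5 (390 mg at t=12 h): 390·exp(−0.09902·5) = 237.708 mg/L
Dose 6 (395 mg at t=15 h): 395·exp(−0.09902·2) = 324.032 mg/L
C(17) = 4.644 + 38.750 + 156.461 + 126.801 + 237.708 + 324.032 = 888.396 mg/L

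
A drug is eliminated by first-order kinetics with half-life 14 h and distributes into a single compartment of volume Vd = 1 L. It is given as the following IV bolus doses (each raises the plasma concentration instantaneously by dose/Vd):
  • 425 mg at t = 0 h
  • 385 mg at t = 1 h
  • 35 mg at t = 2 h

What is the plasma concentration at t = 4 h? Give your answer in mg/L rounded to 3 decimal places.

k = ln 2 / 14 = 0.04951 per h
Dose 1 (425 mg at t=0 h): 425·exp(−0.04951·4) = 348.643 mg/L
Dose 2 (385 mg at t=1 h): 385·exp(−0.04951·3) = 331.860 mg/L
Dose 3 (35 mg at t=2 h): 35·exp(−0.04951·2) = 31.700 mg/L
C(4) = 348.643 + 331.860 + 31.700 = 712.202 mg/L

712.202 mg/L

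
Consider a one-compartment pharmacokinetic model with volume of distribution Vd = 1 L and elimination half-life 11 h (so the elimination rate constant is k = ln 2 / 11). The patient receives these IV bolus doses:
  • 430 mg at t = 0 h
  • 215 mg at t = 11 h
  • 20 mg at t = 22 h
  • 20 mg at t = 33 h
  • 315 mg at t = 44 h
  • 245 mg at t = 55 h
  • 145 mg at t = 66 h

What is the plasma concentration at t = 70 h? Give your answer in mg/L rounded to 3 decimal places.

282.465 mg/L

k = ln 2 / 11 = 0.06301 per h
Dose 1 (430 mg at t=0 h): 430·exp(−0.06301·70) = 5.222 mg/L
Dose 2 (215 mg at t=11 h): 215·exp(−0.06301·59) = 5.222 mg/L
Dose 3 (20 mg at t=22 h): 20·exp(−0.06301·48) = 0.972 mg/L
Dose 4 (20 mg at t=33 h): 20·exp(−0.06301·37) = 1.943 mg/L
Dose 5 (315 mg at t=44 h): 315·exp(−0.06301·26) = 61.205 mg/L
Dose 6 (245 mg at t=55 h): 245·exp(−0.06301·15) = 95.207 mg/L
Dose 7 (145 mg at t=66 h): 145·exp(−0.06301·4) = 112.694 mg/L
C(70) = 5.222 + 5.222 + 0.972 + 1.943 + 61.205 + 95.207 + 112.694 = 282.465 mg/L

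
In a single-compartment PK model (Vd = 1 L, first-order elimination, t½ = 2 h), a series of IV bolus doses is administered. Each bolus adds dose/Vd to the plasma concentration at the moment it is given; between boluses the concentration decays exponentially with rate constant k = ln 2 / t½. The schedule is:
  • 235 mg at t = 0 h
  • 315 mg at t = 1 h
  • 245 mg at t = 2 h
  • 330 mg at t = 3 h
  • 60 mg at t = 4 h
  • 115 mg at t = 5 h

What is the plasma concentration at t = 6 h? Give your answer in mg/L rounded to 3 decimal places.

k = ln 2 / 2 = 0.34657 per h
Dose 1 (235 mg at t=0 h): 235·exp(−0.34657·6) = 29.375 mg/L
Dose 2 (315 mg at t=1 h): 315·exp(−0.34657·5) = 55.685 mg/L
Dose 3 (245 mg at t=2 h): 245·exp(−0.34657·4) = 61.250 mg/L
Dose 4 (330 mg at t=3 h): 330·exp(−0.34657·3) = 116.673 mg/L
Dose 5 (60 mg at t=4 h): 60·exp(−0.34657·2) = 30.000 mg/L
Dose 6 (115 mg at t=5 h): 115·exp(−0.34657·1) = 81.317 mg/L
C(6) = 29.375 + 55.685 + 61.250 + 116.673 + 30.000 + 81.317 = 374.300 mg/L

374.300 mg/L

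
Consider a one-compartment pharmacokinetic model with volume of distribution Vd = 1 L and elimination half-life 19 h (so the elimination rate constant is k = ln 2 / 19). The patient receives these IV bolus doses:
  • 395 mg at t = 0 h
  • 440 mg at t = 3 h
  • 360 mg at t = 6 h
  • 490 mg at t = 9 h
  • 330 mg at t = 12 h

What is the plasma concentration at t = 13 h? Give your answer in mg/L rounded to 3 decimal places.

1571.844 mg/L

k = ln 2 / 19 = 0.03648 per h
Dose 1 (395 mg at t=0 h): 395·exp(−0.03648·13) = 245.827 mg/L
Dose 2 (440 mg at t=3 h): 440·exp(−0.03648·10) = 305.503 mg/L
Dose 3 (360 mg at t=6 h): 360·exp(−0.03648·7) = 278.867 mg/L
Dose 4 (490 mg at t=9 h): 490·exp(−0.03648·4) = 423.469 mg/L
Dose 5 (330 mg at t=12 h): 330·exp(−0.03648·1) = 318.178 mg/L
C(13) = 245.827 + 305.503 + 278.867 + 423.469 + 318.178 = 1571.844 mg/L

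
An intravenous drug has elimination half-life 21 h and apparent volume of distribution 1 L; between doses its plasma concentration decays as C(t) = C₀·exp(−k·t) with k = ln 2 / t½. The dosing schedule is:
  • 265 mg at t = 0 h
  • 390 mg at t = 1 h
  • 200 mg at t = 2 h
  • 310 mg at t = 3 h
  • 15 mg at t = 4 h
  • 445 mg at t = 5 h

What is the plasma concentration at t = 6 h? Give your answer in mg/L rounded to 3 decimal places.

1448.687 mg/L

k = ln 2 / 21 = 0.03301 per h
Dose 1 (265 mg at t=0 h): 265·exp(−0.03301·6) = 217.389 mg/L
Dose 2 (390 mg at t=1 h): 390·exp(−0.03301·5) = 330.667 mg/L
Dose 3 (200 mg at t=2 h): 200·exp(−0.03301·4) = 175.263 mg/L
Dose 4 (310 mg at t=3 h): 310·exp(−0.03301·3) = 280.774 mg/L
Dose 5 (15 mg at t=4 h): 15·exp(−0.03301·2) = 14.042 mg/L
Dose 6 (445 mg at t=5 h): 445·exp(−0.03301·1) = 430.552 mg/L
C(6) = 217.389 + 330.667 + 175.263 + 280.774 + 14.042 + 430.552 = 1448.687 mg/L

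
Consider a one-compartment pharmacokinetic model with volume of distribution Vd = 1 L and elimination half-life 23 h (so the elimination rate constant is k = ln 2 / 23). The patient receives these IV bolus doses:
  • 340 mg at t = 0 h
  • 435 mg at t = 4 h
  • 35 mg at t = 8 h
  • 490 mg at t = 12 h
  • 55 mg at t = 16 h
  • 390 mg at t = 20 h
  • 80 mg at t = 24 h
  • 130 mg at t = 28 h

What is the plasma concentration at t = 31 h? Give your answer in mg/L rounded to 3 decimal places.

1118.771 mg/L

k = ln 2 / 23 = 0.03014 per h
Dose 1 (340 mg at t=0 h): 340·exp(−0.03014·31) = 133.580 mg/L
Dose 2 (435 mg at t=4 h): 435·exp(−0.03014·27) = 192.800 mg/L
Dose 3 (35 mg at t=8 h): 35·exp(−0.03014·23) = 17.500 mg/L
Dose 4 (490 mg at t=12 h): 490·exp(−0.03014·19) = 276.388 mg/L
Dose 5 (55 mg at t=16 h): 55·exp(−0.03014·15) = 34.998 mg/L
Dose 6 (390 mg at t=20 h): 390·exp(−0.03014·11) = 279.959 mg/L
Dose 7 (80 mg at t=24 h): 80·exp(−0.03014·7) = 64.785 mg/L
Dose 8 (130 mg at t=28 h): 130·exp(−0.03014·3) = 118.762 mg/L
C(31) = 133.580 + 192.800 + 17.500 + 276.388 + 34.998 + 279.959 + 64.785 + 118.762 = 1118.771 mg/L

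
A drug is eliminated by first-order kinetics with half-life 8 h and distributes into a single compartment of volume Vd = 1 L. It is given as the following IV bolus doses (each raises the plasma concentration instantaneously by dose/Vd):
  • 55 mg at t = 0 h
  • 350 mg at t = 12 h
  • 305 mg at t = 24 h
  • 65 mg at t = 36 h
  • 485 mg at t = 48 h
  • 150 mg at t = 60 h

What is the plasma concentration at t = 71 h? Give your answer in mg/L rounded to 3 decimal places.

134.500 mg/L

k = ln 2 / 8 = 0.08664 per h
Dose 1 (55 mg at t=0 h): 55·exp(−0.08664·71) = 0.117 mg/L
Dose 2 (350 mg at t=12 h): 350·exp(−0.08664·59) = 2.108 mg/L
Dose 3 (305 mg at t=24 h): 305·exp(−0.08664·47) = 5.197 mg/L
Dose 4 (65 mg at t=36 h): 65·exp(−0.08664·35) = 3.133 mg/L
Dose 5 (485 mg at t=48 h): 485·exp(−0.08664·23) = 66.112 mg/L
Dose 6 (150 mg at t=60 h): 150·exp(−0.08664·11) = 57.833 mg/L
C(71) = 0.117 + 2.108 + 5.197 + 3.133 + 66.112 + 57.833 = 134.500 mg/L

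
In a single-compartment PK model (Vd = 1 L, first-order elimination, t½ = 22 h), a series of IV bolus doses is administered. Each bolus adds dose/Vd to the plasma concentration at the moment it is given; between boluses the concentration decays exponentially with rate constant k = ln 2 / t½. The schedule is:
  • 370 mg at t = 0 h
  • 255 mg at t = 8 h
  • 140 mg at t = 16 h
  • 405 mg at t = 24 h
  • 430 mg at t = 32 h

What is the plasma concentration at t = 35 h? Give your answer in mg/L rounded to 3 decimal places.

986.278 mg/L

k = ln 2 / 22 = 0.03151 per h
Dose 1 (370 mg at t=0 h): 370·exp(−0.03151·35) = 122.826 mg/L
Dose 2 (255 mg at t=8 h): 255·exp(−0.03151·27) = 108.917 mg/L
Dose 3 (140 mg at t=16 h): 140·exp(−0.03151·19) = 76.939 mg/L
Dose 4 (405 mg at t=24 h): 405·exp(−0.03151·11) = 286.378 mg/L
Dose 5 (430 mg at t=32 h): 430·exp(−0.03151·3) = 391.218 mg/L
C(35) = 122.826 + 108.917 + 76.939 + 286.378 + 391.218 = 986.278 mg/L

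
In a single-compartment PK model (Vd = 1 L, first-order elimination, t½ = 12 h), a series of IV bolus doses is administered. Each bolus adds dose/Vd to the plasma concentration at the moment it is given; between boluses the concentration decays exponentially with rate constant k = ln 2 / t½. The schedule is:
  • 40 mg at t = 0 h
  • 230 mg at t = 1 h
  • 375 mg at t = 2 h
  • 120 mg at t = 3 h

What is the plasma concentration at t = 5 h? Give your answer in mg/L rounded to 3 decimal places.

634.761 mg/L

k = ln 2 / 12 = 0.05776 per h
Dose 1 (40 mg at t=0 h): 40·exp(−0.05776·5) = 29.966 mg/L
Dose 2 (230 mg at t=1 h): 230·exp(−0.05776·4) = 182.551 mg/L
Dose 3 (375 mg at t=2 h): 375·exp(−0.05776·3) = 315.336 mg/L
Dose 4 (120 mg at t=3 h): 120·exp(−0.05776·2) = 106.908 mg/L
C(5) = 29.966 + 182.551 + 315.336 + 106.908 = 634.761 mg/L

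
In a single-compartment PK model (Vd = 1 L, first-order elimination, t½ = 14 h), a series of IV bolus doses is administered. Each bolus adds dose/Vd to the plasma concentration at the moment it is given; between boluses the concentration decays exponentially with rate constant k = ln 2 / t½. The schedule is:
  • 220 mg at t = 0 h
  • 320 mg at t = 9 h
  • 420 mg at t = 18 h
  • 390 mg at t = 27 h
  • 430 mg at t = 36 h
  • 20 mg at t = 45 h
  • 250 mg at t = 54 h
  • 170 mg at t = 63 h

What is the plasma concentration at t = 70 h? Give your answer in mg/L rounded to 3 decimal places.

k = ln 2 / 14 = 0.04951 per h
Dose 1 (220 mg at t=0 h): 220·exp(−0.04951·70) = 6.875 mg/L
Dose 2 (320 mg at t=9 h): 320·exp(−0.04951·61) = 15.614 mg/L
Dose 3 (420 mg at t=18 h): 420·exp(−0.04951·52) = 31.999 mg/L
Dose 4 (390 mg at t=27 h): 390·exp(−0.04951·43) = 46.395 mg/L
Dose 5 (430 mg at t=36 h): 430·exp(−0.04951·34) = 79.872 mg/L
Dose 6 (20 mg at t=45 h): 20·exp(−0.04951·25) = 5.801 mg/L
Dose 7 (250 mg at t=54 h): 250·exp(−0.04951·16) = 113.215 mg/L
Dose 8 (170 mg at t=63 h): 170·exp(−0.04951·7) = 120.208 mg/L
C(70) = 6.875 + 15.614 + 31.999 + 46.395 + 79.872 + 5.801 + 113.215 + 120.208 = 419.980 mg/L

419.980 mg/L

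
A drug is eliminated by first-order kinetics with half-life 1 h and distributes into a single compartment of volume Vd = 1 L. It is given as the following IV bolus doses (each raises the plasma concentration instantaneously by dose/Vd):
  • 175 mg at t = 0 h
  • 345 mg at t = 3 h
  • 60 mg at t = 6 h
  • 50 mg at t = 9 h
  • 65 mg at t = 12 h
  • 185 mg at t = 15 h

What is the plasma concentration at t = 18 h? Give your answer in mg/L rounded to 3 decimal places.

k = ln 2 / 1 = 0.69315 per h
Dose 1 (175 mg at t=0 h): 175·exp(−0.69315·18) = 0.001 mg/L
Dose 2 (345 mg at t=3 h): 345·exp(−0.69315·15) = 0.011 mg/L
Dose 3 (60 mg at t=6 h): 60·exp(−0.69315·12) = 0.015 mg/L
Dose 4 (50 mg at t=9 h): 50·exp(−0.69315·9) = 0.098 mg/L
Dose 5 (65 mg at t=12 h): 65·exp(−0.69315·6) = 1.016 mg/L
Dose 6 (185 mg at t=15 h): 185·exp(−0.69315·3) = 23.125 mg/L
C(18) = 0.001 + 0.011 + 0.015 + 0.098 + 1.016 + 23.125 = 24.264 mg/L

24.264 mg/L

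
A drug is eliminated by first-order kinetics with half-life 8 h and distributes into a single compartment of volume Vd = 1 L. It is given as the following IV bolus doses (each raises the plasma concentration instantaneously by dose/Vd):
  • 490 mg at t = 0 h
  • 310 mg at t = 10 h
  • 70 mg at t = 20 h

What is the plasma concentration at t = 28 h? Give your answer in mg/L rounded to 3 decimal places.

k = ln 2 / 8 = 0.08664 per h
Dose 1 (490 mg at t=0 h): 490·exp(−0.08664·28) = 43.310 mg/L
Dose 2 (310 mg at t=10 h): 310·exp(−0.08664·18) = 65.169 mg/L
Dose 3 (70 mg at t=20 h): 70·exp(−0.08664·8) = 35.000 mg/L
C(28) = 43.310 + 65.169 + 35.000 = 143.480 mg/L

143.480 mg/L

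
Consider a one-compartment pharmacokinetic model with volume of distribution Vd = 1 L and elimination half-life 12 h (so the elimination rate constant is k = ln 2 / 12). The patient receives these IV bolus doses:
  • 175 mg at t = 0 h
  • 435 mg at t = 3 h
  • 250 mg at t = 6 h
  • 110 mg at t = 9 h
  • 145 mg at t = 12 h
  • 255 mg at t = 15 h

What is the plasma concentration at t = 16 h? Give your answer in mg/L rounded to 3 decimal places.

k = ln 2 / 12 = 0.05776 per h
Dose 1 (175 mg at t=0 h): 175·exp(−0.05776·16) = 69.449 mg/L
Dose 2 (435 mg at t=3 h): 435·exp(−0.05776·13) = 205.293 mg/L
Dose 3 (250 mg at t=6 h): 250·exp(−0.05776·10) = 140.308 mg/L
Dose 4 (110 mg at t=9 h): 110·exp(−0.05776·7) = 73.416 mg/L
Dose 5 (145 mg at t=12 h): 145·exp(−0.05776·4) = 115.087 mg/L
Dose 6 (255 mg at t=15 h): 255·exp(−0.05776·1) = 240.688 mg/L
C(16) = 69.449 + 205.293 + 140.308 + 73.416 + 115.087 + 240.688 = 844.240 mg/L

844.240 mg/L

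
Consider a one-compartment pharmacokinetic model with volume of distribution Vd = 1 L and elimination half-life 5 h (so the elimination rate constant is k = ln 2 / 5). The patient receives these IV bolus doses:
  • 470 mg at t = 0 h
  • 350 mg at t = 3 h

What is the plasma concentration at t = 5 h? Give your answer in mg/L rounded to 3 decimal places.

500.250 mg/L

k = ln 2 / 5 = 0.13863 per h
Dose 1 (470 mg at t=0 h): 470·exp(−0.13863·5) = 235.000 mg/L
Dose 2 (350 mg at t=3 h): 350·exp(−0.13863·2) = 265.250 mg/L
C(5) = 235.000 + 265.250 = 500.250 mg/L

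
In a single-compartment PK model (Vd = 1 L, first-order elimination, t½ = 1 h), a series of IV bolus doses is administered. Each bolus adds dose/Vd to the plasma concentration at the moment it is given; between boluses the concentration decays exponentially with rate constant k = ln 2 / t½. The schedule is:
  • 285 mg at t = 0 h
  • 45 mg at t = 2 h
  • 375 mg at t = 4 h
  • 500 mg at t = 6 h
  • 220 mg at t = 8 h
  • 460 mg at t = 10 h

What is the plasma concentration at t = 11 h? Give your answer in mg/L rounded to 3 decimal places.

k = ln 2 / 1 = 0.69315 per h
Dose 1 (285 mg at t=0 h): 285·exp(−0.69315·11) = 0.139 mg/L
Dose 2 (45 mg at t=2 h): 45·exp(−0.69315·9) = 0.088 mg/L
Dose 3 (375 mg at t=4 h): 375·exp(−0.69315·7) = 2.930 mg/L
Dose 4 (500 mg at t=6 h): 500·exp(−0.69315·5) = 15.625 mg/L
Dose 5 (220 mg at t=8 h): 220·exp(−0.69315·3) = 27.500 mg/L
Dose 6 (460 mg at t=10 h): 460·exp(−0.69315·1) = 230.000 mg/L
C(11) = 0.139 + 0.088 + 2.930 + 15.625 + 27.500 + 230.000 = 276.282 mg/L

276.282 mg/L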